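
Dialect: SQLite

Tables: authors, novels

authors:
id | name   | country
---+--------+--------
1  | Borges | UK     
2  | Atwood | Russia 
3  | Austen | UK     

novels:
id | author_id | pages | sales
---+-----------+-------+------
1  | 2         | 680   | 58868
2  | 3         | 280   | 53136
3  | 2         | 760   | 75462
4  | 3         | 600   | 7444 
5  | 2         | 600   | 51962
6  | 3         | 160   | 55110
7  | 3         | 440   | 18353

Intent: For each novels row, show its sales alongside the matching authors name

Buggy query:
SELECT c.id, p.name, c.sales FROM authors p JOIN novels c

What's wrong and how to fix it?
Bug: JOIN with no ON clause produces a cartesian product; every novels row pairs with every authors row

Fix: Specify the join condition linking the foreign key to the parent id

Corrected query:
SELECT c.id, p.name, c.sales FROM authors p JOIN novels c ON c.author_id = p.id

Result:
id | name   | sales
---+--------+------
1  | Atwood | 58868
2  | Austen | 53136
3  | Atwood | 75462
4  | Austen | 7444 
5  | Atwood | 51962
6  | Austen | 55110
7  | Austen | 18353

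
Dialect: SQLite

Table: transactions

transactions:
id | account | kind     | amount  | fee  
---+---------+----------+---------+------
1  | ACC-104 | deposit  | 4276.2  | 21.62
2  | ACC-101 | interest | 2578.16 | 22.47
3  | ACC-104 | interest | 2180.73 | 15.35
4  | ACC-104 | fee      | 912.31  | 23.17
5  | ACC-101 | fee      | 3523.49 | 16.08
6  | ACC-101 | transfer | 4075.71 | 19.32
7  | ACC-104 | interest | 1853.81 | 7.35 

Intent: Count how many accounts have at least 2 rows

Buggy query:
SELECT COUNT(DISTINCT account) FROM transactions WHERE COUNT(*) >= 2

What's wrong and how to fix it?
Bug: WHERE filters individual rows, not groups, so a group-level COUNT is invalid there

Fix: Use a subquery that GROUPs and filters with HAVING, then count its rows

Corrected query:
SELECT COUNT(*) FROM (SELECT account FROM transactions GROUP BY account HAVING COUNT(*) >= 2)

Result:
COUNT(*)
--------
2       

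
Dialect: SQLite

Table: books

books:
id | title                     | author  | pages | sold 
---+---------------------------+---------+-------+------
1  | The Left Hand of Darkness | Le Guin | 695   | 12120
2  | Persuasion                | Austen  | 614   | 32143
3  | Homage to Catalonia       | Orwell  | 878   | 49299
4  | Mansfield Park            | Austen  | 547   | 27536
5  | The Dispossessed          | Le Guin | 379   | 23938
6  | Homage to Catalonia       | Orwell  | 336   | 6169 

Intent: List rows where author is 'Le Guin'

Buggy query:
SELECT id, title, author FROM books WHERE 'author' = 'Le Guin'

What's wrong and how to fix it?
Bug: 'author' in single quotes is a string literal, not the column; the comparison is literal-vs-literal and never true

Fix: Reference the column as author without single quotes

Corrected query:
SELECT id, title, author FROM books WHERE author = 'Le Guin'

Result:
id | title                     | author 
---+---------------------------+--------
1  | The Left Hand of Darkness | Le Guin
5  | The Dispossessed          | Le Guin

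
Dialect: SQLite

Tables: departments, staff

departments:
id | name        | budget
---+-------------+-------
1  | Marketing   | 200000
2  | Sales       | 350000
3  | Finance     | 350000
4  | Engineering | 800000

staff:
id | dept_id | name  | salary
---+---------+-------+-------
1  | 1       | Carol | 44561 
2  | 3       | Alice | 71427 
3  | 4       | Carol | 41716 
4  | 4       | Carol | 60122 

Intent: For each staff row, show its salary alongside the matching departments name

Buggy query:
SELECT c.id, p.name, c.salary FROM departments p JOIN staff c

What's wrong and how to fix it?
Bug: JOIN with no ON clause produces a cartesian product; every staff row pairs with every departments row

Fix: Specify the join condition linking the foreign key to the parent id

Corrected query:
SELECT c.id, p.name, c.salary FROM departments p JOIN staff c ON c.dept_id = p.id

Result:
id | name        | salary
---+-------------+-------
1  | Marketing   | 44561 
2  | Finance     | 71427 
3  | Engineering | 41716 
4  | Engineering | 60122 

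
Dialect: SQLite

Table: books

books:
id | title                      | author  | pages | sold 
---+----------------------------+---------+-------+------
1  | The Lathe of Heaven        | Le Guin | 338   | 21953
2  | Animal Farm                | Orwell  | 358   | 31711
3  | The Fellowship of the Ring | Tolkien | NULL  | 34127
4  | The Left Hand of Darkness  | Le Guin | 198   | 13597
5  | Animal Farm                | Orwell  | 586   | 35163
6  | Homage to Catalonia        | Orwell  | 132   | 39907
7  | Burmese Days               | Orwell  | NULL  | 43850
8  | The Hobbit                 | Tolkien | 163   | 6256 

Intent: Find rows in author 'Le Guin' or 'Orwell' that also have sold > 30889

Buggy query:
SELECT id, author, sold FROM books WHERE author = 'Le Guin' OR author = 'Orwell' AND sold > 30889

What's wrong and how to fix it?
Bug: AND binds tighter than OR, so this parses as author = 'Le Guin' OR (author = 'Orwell' AND sold > 30889)

Fix: Add parentheses around the OR so the AND applies to both alternatives

Corrected query:
SELECT id, author, sold FROM books WHERE (author = 'Le Guin' OR author = 'Orwell') AND sold > 30889

Result:
id | author | sold 
---+--------+------
2  | Orwell | 31711
5  | Orwell | 35163
6  | Orwell | 39907
7  | Orwell | 43850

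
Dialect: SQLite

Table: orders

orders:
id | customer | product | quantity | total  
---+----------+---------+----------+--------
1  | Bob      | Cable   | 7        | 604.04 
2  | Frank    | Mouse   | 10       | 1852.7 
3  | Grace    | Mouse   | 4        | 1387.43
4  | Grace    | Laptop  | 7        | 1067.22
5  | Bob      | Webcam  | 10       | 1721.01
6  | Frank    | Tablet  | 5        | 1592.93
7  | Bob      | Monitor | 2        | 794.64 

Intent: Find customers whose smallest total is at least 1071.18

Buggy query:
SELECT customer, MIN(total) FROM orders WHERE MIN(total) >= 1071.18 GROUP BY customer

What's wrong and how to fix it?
Bug: Aggregates like MIN are computed per group after WHERE runs

Fix: Replace WHERE with HAVING after the GROUP BY

Corrected query:
SELECT customer, MIN(total) FROM orders GROUP BY customer HAVING MIN(total) >= 1071.18

Result:
customer | MIN(total)
---------+-----------
Frank    | 1592.93   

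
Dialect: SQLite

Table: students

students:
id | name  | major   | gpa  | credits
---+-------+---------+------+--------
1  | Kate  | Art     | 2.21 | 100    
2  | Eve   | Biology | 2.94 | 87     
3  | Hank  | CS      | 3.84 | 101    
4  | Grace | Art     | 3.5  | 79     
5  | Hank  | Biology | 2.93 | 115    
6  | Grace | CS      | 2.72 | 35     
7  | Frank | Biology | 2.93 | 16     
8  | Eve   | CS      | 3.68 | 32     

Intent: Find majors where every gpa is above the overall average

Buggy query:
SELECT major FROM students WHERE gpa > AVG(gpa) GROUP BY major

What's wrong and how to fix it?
Bug: AVG() is an aggregate; it can't sit directly in WHERE

Fix: Use a subquery for AVG and a HAVING MIN(...) filter so the condition holds for every row in the group

Corrected query:
SELECT major FROM students GROUP BY major HAVING MIN(gpa) > (SELECT AVG(gpa) FROM students)

Result:
(no rows)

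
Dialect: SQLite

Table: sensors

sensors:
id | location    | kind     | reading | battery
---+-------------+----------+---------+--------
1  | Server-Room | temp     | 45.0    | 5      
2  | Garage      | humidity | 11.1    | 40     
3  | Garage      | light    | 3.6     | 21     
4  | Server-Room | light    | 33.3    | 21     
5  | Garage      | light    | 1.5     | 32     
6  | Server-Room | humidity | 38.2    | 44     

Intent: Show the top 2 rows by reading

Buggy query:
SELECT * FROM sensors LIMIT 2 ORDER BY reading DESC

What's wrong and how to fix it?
Bug: LIMIT must come after ORDER BY

Fix: Sort with ORDER BY, then apply LIMIT

Corrected query:
SELECT * FROM sensors ORDER BY reading DESC LIMIT 2

Result:
id | location    | kind     | reading | battery
---+-------------+----------+---------+--------
1  | Server-Room | temp     | 45      | 5      
6  | Server-Room | humidity | 38.2    | 44     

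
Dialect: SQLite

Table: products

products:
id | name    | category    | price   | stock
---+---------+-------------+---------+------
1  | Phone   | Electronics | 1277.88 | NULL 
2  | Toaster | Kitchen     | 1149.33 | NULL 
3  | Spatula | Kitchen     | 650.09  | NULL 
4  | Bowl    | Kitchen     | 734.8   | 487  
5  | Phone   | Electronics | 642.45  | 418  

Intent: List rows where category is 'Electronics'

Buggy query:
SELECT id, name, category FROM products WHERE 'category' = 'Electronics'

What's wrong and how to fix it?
Bug: 'category' in single quotes is a string literal, not the column; the comparison is literal-vs-literal and never true

Fix: Remove the quotes around the column name (or use double quotes for an identifier)

Corrected query:
SELECT id, name, category FROM products WHERE category = 'Electronics'

Result:
id | name  | category   
---+-------+------------
1  | Phone | Electronics
5  | Phone | Electronics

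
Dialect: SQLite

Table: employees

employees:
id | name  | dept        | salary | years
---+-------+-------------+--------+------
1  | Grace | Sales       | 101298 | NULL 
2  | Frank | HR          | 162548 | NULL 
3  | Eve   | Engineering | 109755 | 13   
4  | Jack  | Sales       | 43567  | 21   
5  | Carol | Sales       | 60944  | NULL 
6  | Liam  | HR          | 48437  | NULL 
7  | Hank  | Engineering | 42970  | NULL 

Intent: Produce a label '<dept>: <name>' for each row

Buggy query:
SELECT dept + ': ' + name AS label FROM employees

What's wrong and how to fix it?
Bug: '+' is numeric addition; on text columns SQLite converts them to 0 instead of concatenating

Fix: Replace + with || to concatenate text

Corrected query:
SELECT dept || ': ' || name AS label FROM employees

Result:
label            
-----------------
Sales: Grace     
HR: Frank        
Engineering: Eve 
Sales: Jack      
Sales: Carol     
HR: Liam         
Engineering: Hank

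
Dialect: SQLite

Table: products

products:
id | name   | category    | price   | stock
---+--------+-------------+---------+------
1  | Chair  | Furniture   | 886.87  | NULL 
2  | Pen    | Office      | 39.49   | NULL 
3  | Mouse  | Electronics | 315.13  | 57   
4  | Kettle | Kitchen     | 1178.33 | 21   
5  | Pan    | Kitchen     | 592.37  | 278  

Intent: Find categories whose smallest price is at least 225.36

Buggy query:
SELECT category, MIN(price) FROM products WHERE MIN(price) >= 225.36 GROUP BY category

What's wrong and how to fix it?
Bug: Aggregates like MIN are computed per group after WHERE runs

Fix: Replace WHERE with HAVING after the GROUP BY

Corrected query:
SELECT category, MIN(price) FROM products GROUP BY category HAVING MIN(price) >= 225.36

Result:
category    | MIN(price)
------------+-----------
Electronics | 315.13    
Furniture   | 886.87    
Kitchen     | 592.37    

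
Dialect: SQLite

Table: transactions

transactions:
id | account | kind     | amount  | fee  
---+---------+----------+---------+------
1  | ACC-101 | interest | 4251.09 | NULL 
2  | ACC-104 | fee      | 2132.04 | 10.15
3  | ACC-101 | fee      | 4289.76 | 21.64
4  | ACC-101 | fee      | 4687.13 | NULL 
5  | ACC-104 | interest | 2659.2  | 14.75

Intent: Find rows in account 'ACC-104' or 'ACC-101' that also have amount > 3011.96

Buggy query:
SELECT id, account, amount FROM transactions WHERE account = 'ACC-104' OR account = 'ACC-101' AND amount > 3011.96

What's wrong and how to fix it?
Bug: AND binds tighter than OR, so this parses as account = 'ACC-104' OR (account = 'ACC-101' AND amount > 3011.96)

Fix: Group the OR with parentheses (or use IN), then AND the threshold

Corrected query:
SELECT id, account, amount FROM transactions WHERE (account = 'ACC-104' OR account = 'ACC-101') AND amount > 3011.96

Result:
id | account | amount 
---+---------+--------
1  | ACC-101 | 4251.09
3  | ACC-101 | 4289.76
4  | ACC-101 | 4687.13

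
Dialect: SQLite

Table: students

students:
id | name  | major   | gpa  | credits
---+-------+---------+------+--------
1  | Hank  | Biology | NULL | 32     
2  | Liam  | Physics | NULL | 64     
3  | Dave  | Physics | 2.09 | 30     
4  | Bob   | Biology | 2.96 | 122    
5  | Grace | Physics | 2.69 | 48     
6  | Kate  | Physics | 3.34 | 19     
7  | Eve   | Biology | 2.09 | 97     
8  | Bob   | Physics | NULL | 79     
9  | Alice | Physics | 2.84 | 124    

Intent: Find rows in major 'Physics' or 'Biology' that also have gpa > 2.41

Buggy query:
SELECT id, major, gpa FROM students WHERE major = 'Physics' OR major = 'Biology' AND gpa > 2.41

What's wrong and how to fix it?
Bug: Without parentheses, AND is evaluated before OR, so the gpa filter only applies to the 'Biology' branch

Fix: Add parentheses around the OR so the AND applies to both alternatives

Corrected query:
SELECT id, major, gpa FROM students WHERE (major = 'Physics' OR major = 'Biology') AND gpa > 2.41

Result:
id | major   | gpa 
---+---------+-----
4  | Biology | 2.96
5  | Physics | 2.69
6  | Physics | 3.34
9  | Physics | 2.84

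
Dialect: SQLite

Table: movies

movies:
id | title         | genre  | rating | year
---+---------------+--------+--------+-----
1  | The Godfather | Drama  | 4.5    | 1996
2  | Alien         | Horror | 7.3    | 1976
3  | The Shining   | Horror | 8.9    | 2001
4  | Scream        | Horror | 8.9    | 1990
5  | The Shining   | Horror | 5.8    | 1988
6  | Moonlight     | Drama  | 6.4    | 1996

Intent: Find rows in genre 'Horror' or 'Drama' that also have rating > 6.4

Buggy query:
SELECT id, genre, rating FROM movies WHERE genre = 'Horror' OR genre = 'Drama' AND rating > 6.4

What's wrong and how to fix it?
Bug: AND binds tighter than OR, so this parses as genre = 'Horror' OR (genre = 'Drama' AND rating > 6.4)

Fix: Group the OR with parentheses (or use IN), then AND the threshold

Corrected query:
SELECT id, genre, rating FROM movies WHERE (genre = 'Horror' OR genre = 'Drama') AND rating > 6.4

Result:
id | genre  | rating
---+--------+-------
2  | Horror | 7.3   
3  | Horror | 8.9   
4  | Horror | 8.9   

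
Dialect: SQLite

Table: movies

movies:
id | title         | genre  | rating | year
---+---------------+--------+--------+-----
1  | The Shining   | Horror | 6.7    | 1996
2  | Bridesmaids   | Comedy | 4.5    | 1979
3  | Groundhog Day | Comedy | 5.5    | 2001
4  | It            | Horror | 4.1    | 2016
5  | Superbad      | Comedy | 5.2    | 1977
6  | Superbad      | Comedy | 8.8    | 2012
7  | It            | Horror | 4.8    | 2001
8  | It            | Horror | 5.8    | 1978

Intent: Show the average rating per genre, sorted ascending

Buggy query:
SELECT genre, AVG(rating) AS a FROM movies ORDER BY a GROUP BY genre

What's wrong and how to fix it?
Bug: ORDER BY appears before GROUP BY; SQL clause order requires GROUP BY first

Fix: Move ORDER BY to the end, after GROUP BY

Corrected query:
SELECT genre, AVG(rating) AS a FROM movies GROUP BY genre ORDER BY a

Result:
genre  | a   
-------+-----
Horror | 5.35
Comedy | 6   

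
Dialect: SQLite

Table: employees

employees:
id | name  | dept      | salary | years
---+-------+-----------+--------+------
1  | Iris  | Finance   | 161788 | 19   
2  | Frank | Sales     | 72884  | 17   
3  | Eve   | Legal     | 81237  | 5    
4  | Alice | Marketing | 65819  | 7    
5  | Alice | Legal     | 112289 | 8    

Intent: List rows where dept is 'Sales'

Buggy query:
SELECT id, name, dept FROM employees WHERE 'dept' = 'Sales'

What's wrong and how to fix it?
Bug: 'dept' in single quotes is a string literal, not the column; the comparison is literal-vs-literal and never true

Fix: Reference the column as dept without single quotes

Corrected query:
SELECT id, name, dept FROM employees WHERE dept = 'Sales'

Result:
id | name  | dept 
---+-------+------
2  | Frank | Sales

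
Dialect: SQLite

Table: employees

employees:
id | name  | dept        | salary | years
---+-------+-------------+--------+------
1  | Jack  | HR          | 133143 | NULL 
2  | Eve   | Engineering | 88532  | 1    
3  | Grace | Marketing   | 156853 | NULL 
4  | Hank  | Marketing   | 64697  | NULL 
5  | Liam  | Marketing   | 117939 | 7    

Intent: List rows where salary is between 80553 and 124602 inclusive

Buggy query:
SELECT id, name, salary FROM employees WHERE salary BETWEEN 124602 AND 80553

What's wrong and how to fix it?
Bug: BETWEEN expects the lower bound first; with 124602 AND 80553 the range is empty

Fix: Swap the bounds so the smaller value comes first

Corrected query:
SELECT id, name, salary FROM employees WHERE salary BETWEEN 80553 AND 124602

Result:
id | name | salary
---+------+-------
2  | Eve  | 88532 
5  | Liam | 117939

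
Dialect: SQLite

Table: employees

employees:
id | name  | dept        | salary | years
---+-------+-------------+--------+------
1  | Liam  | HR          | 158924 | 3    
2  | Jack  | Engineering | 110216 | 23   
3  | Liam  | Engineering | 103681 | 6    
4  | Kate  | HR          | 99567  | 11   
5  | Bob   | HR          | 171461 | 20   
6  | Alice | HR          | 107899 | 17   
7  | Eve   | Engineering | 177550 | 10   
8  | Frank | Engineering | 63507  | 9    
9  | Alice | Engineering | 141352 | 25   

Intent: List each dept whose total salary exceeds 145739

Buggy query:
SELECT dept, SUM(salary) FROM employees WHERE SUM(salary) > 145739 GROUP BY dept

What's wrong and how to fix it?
Bug: Aggregate functions cannot appear in a WHERE clause

Fix: Move the aggregate condition to a HAVING clause

Corrected query:
SELECT dept, SUM(salary) FROM employees GROUP BY dept HAVING SUM(salary) > 145739

Result:
dept        | SUM(salary)
------------+------------
Engineering | 596306     
HR          | 537851     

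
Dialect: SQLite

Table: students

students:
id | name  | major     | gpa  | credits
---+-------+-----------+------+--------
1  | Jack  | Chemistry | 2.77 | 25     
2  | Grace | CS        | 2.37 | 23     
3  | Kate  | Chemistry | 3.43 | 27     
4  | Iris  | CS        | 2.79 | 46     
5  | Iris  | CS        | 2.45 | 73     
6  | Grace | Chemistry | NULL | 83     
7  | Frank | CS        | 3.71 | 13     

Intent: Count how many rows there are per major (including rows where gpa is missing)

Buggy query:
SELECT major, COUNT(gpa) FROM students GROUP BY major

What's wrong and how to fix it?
Bug: COUNT(gpa) skips NULLs, so groups with missing gpa are undercounted

Fix: Replace COUNT(gpa) with COUNT(*)

Corrected query:
SELECT major, COUNT(*) FROM students GROUP BY major

Result:
major     | COUNT(*)
----------+---------
CS        | 4       
Chemistry | 3       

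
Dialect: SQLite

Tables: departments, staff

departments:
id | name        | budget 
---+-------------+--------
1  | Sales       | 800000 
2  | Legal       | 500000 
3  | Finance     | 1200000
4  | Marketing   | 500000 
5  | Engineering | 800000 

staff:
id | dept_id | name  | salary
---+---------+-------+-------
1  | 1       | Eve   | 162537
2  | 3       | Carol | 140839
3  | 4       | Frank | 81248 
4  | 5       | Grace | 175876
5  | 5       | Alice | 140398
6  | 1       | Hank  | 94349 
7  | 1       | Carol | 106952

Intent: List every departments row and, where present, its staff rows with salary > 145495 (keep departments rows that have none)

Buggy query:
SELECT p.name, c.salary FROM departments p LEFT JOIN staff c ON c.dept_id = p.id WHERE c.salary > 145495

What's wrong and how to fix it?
Bug: A WHERE condition on the right-hand table after LEFT JOIN drops unmatched parents

Fix: Move the right-table condition into the ON clause so unmatched parents are kept

Corrected query:
SELECT p.name, c.salary FROM departments p LEFT JOIN staff c ON c.dept_id = p.id AND c.salary > 145495

Result:
name        | salary
------------+-------
Sales       | 162537
Legal       | NULL  
Finance     | NULL  
Marketing   | NULL  
Engineering | 175876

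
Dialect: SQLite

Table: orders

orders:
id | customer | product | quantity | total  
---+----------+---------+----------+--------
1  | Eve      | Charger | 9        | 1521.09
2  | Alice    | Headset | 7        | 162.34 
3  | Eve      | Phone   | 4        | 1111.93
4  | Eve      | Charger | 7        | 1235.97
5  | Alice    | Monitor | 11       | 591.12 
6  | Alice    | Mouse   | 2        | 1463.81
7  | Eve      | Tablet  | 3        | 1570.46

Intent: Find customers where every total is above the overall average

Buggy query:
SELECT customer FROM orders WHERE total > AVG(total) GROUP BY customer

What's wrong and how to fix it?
Bug: AVG() is an aggregate; it can't sit directly in WHERE

Fix: Use a subquery for AVG and a HAVING MIN(...) filter so the condition holds for every row in the group

Corrected query:
SELECT customer FROM orders GROUP BY customer HAVING MIN(total) > (SELECT AVG(total) FROM orders)

Result:
customer
--------
Eve     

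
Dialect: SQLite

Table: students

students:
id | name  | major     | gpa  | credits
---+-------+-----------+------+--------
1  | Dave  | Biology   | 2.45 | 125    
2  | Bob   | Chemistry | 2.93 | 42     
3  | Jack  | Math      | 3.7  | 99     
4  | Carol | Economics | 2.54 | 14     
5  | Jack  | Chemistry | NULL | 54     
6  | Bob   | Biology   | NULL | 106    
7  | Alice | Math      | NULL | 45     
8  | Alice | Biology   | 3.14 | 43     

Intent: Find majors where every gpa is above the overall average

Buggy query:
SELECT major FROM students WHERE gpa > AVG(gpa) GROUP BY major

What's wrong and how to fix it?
Bug: AVG() is an aggregate; it can't sit directly in WHERE

Fix: Compute the overall average in a scalar subquery and compare each group's MIN against it in HAVING

Corrected query:
SELECT major FROM students GROUP BY major HAVING MIN(gpa) > (SELECT AVG(gpa) FROM students)

Result:
major
-----
Math 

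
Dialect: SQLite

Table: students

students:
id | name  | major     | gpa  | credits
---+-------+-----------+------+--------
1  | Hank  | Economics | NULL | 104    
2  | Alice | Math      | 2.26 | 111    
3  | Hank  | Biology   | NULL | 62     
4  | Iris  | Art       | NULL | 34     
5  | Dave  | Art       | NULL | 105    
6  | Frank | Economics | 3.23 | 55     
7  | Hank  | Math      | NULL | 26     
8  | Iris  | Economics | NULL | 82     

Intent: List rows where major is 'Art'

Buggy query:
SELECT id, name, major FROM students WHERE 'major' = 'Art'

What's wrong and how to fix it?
Bug: 'major' in single quotes is a string literal, not the column; the comparison is literal-vs-literal and never true

Fix: Reference the column as major without single quotes

Corrected query:
SELECT id, name, major FROM students WHERE major = 'Art'

Result:
id | name | major
---+------+------
4  | Iris | Art  
5  | Dave | Art  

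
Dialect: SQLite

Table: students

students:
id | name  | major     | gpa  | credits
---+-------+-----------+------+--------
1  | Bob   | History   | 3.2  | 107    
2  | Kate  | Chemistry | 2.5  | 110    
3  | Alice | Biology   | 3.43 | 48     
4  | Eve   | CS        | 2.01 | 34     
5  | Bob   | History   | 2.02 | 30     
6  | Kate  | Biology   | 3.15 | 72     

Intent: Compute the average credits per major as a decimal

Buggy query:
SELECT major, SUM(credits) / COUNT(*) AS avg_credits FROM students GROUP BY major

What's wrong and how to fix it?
Bug: Both operands are integers, so '/' performs integer division and truncates

Fix: Multiply by 1.0 (or CAST to REAL) to force floating-point division

Corrected query:
SELECT major, SUM(credits) * 1.0 / COUNT(*) AS avg_credits FROM students GROUP BY major

Result:
major     | avg_credits
----------+------------
Biology   | 60         
CS        | 34         
Chemistry | 110        
History   | 68.5       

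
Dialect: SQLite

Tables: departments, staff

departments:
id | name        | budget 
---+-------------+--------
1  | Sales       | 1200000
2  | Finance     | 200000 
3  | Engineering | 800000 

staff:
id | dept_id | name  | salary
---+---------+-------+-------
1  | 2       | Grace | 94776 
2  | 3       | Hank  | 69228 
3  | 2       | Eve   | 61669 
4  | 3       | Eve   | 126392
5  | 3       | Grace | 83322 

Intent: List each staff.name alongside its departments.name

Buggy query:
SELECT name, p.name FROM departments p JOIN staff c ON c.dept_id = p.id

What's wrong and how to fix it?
Bug: Both tables have a 'name' column; the unqualified reference is ambiguous

Fix: Prefix ambiguous columns with the table alias

Corrected query:
SELECT c.name, p.name FROM departments p JOIN staff c ON c.dept_id = p.id

Result:
name  | name       
------+------------
Grace | Finance    
Hank  | Engineering
Eve   | Finance    
Eve   | Engineering
Grace | Engineering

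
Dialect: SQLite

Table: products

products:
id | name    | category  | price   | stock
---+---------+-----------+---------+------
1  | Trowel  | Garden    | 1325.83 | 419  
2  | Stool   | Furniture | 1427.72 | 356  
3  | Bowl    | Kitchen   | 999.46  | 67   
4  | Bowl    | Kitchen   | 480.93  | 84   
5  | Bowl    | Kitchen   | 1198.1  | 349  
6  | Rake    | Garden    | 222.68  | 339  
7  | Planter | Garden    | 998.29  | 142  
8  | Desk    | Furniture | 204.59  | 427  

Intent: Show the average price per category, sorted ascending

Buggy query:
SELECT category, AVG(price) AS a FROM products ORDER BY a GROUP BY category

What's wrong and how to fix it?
Bug: GROUP BY must precede ORDER BY

Fix: Move ORDER BY to the end, after GROUP BY

Corrected query:
SELECT category, AVG(price) AS a FROM products GROUP BY category ORDER BY a

Result:
category  | a         
----------+-----------
Furniture | 816.155   
Garden    | 848.933333
Kitchen   | 892.83    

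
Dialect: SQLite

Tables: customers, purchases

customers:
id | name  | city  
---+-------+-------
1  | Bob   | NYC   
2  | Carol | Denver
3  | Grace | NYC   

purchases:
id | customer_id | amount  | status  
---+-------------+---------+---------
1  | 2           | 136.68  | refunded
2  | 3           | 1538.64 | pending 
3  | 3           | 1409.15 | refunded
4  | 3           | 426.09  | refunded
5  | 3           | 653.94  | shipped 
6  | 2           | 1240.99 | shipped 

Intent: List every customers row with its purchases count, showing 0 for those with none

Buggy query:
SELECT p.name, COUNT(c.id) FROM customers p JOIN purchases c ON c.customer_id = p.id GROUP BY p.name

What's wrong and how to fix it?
Bug: An inner join excludes parents with zero children

Fix: Switch to LEFT JOIN to retain unmatched parent rows

Corrected query:
SELECT p.name, COUNT(c.id) FROM customers p LEFT JOIN purchases c ON c.customer_id = p.id GROUP BY p.name

Result:
name  | COUNT(c.id)
------+------------
Bob   | 0          
Carol | 2          
Grace | 4          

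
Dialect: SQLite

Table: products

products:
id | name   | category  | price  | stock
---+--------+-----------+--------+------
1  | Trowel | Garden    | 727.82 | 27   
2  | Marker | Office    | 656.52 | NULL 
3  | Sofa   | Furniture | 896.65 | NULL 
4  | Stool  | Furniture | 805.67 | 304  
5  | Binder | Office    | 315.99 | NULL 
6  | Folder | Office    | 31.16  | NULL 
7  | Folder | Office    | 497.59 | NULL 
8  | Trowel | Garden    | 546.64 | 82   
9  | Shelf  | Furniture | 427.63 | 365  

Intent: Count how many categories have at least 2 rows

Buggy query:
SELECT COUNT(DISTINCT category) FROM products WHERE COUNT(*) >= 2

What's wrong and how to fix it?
Bug: COUNT(*) cannot appear in WHERE; the per-group count doesn't exist yet

Fix: Group first with HAVING COUNT(*) >= 2, then COUNT the resulting groups

Corrected query:
SELECT COUNT(*) FROM (SELECT category FROM products GROUP BY category HAVING COUNT(*) >= 2)

Result:
COUNT(*)
--------
3       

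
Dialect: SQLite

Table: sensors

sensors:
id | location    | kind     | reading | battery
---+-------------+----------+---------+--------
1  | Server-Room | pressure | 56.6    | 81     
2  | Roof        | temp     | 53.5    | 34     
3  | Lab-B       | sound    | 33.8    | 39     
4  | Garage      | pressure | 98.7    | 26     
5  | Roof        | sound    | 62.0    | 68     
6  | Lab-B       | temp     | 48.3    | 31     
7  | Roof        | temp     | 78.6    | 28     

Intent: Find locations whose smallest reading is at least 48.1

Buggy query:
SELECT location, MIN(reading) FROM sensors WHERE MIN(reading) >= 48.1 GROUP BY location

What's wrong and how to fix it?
Bug: Aggregates like MIN are computed per group after WHERE runs

Fix: Use HAVING for the per-group MIN condition

Corrected query:
SELECT location, MIN(reading) FROM sensors GROUP BY location HAVING MIN(reading) >= 48.1

Result:
location    | MIN(reading)
------------+-------------
Garage      | 98.7        
Roof        | 53.5        
Server-Room | 56.6        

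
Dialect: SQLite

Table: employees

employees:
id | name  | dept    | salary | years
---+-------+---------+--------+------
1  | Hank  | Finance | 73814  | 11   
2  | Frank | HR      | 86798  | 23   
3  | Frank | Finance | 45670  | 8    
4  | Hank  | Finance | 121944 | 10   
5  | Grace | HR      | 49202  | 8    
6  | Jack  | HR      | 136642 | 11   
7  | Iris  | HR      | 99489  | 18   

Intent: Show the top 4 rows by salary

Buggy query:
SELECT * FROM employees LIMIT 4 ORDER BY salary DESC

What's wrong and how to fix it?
Bug: LIMIT must come after ORDER BY

Fix: Swap the clauses: ORDER BY first, then LIMIT

Corrected query:
SELECT * FROM employees ORDER BY salary DESC LIMIT 4

Result:
id | name  | dept    | salary | years
---+-------+---------+--------+------
6  | Jack  | HR      | 136642 | 11   
4  | Hank  | Finance | 121944 | 10   
7  | Iris  | HR      | 99489  | 18   
2  | Frank | HR      | 86798  | 23   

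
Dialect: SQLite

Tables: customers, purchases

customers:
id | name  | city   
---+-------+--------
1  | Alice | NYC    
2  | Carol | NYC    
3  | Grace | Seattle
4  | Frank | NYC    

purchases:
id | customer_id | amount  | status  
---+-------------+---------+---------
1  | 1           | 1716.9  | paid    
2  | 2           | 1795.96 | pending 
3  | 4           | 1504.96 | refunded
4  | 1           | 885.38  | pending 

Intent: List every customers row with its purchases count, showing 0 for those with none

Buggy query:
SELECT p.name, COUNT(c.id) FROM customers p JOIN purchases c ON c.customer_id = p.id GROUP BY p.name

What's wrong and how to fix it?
Bug: INNER JOIN drops customers rows that have no matching purchases rows

Fix: Use LEFT JOIN so parents without children still appear (COUNT(c.id) gives 0)

Corrected query:
SELECT p.name, COUNT(c.id) FROM customers p LEFT JOIN purchases c ON c.customer_id = p.id GROUP BY p.name

Result:
name  | COUNT(c.id)
------+------------
Alice | 2          
Carol | 1          
Frank | 1          
Grace | 0          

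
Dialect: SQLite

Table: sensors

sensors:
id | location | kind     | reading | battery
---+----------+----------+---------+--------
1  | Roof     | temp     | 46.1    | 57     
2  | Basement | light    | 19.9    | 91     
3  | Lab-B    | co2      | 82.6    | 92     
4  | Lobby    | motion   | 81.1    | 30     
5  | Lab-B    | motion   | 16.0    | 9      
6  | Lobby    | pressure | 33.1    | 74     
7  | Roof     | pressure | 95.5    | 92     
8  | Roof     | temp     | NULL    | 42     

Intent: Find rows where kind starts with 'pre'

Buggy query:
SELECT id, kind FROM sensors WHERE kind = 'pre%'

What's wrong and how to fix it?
Bug: '=' compares the literal string including the % character; pattern matching needs LIKE

Fix: Replace '=' with LIKE so 'pre%' is treated as a pattern

Corrected query:
SELECT id, kind FROM sensors WHERE kind LIKE 'pre%'

Result:
id | kind    
---+---------
6  | pressure
7  | pressure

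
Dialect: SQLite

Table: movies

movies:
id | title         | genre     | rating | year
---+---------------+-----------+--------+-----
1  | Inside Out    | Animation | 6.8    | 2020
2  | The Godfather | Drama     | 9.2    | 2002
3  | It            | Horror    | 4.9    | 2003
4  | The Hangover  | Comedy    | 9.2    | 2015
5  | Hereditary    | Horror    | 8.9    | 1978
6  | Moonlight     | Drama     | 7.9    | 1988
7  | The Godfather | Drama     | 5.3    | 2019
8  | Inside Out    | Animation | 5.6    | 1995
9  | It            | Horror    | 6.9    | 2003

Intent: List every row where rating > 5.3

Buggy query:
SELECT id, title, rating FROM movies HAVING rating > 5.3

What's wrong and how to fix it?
Bug: This is a non-aggregate query (no GROUP BY, no aggregates), so in SQLite the HAVING clause is invalid here; a row-level condition belongs in WHERE

Fix: Use WHERE for row-level filtering

Corrected query:
SELECT id, title, rating FROM movies WHERE rating > 5.3

Result:
id | title         | rating
---+---------------+-------
1  | Inside Out    | 6.8   
2  | The Godfather | 9.2   
4  | The Hangover  | 9.2   
5  | Hereditary    | 8.9   
6  | Moonlight     | 7.9   
8  | Inside Out    | 5.6   
9  | It            | 6.9   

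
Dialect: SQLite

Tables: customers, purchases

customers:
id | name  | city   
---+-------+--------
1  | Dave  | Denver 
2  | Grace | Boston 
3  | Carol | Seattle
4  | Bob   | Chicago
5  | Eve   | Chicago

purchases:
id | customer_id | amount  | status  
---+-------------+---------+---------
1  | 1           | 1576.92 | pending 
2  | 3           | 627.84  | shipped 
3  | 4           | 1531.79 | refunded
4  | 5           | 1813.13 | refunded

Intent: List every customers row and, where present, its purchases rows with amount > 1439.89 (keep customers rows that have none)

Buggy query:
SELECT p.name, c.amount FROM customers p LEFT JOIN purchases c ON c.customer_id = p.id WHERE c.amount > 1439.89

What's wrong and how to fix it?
Bug: Filtering c.amount in WHERE discards the NULL rows produced by LEFT JOIN, turning it into an inner join

Fix: Put 'c.amount > 1439.89' in the JOIN's ON clause instead of WHERE

Corrected query:
SELECT p.name, c.amount FROM customers p LEFT JOIN purchases c ON c.customer_id = p.id AND c.amount > 1439.89

Result:
name  | amount 
------+--------
Dave  | 1576.92
Grace | NULL   
Carol | NULL   
Bob   | 1531.79
Eve   | 1813.13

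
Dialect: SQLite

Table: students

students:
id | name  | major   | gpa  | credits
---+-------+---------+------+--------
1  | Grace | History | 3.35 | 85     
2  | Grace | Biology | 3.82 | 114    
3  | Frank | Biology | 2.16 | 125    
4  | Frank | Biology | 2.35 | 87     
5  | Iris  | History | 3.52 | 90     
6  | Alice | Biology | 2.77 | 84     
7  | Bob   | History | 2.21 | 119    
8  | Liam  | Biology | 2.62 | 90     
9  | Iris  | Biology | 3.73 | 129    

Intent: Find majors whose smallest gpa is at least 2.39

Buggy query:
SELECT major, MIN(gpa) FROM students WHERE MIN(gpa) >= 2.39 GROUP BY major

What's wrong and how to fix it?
Bug: Aggregates like MIN are computed per group after WHERE runs

Fix: Replace WHERE with HAVING after the GROUP BY

Corrected query:
SELECT major, MIN(gpa) FROM students GROUP BY major HAVING MIN(gpa) >= 2.39

Result:
(no rows)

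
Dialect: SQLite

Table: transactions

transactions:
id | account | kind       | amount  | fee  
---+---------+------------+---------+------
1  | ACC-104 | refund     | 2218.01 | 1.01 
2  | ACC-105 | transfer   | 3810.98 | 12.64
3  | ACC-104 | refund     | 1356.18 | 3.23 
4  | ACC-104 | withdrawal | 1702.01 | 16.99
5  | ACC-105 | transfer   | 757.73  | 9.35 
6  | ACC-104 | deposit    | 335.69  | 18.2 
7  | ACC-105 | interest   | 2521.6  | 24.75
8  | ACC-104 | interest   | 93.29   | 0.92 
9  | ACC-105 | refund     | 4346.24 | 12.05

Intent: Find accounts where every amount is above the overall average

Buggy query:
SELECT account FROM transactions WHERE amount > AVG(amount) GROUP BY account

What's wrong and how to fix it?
Bug: WHERE evaluates per row before aggregation, so AVG() is unavailable

Fix: Compute the overall average in a scalar subquery and compare each group's MIN against it in HAVING

Corrected query:
SELECT account FROM transactions GROUP BY account HAVING MIN(amount) > (SELECT AVG(amount) FROM transactions)

Result:
(no rows)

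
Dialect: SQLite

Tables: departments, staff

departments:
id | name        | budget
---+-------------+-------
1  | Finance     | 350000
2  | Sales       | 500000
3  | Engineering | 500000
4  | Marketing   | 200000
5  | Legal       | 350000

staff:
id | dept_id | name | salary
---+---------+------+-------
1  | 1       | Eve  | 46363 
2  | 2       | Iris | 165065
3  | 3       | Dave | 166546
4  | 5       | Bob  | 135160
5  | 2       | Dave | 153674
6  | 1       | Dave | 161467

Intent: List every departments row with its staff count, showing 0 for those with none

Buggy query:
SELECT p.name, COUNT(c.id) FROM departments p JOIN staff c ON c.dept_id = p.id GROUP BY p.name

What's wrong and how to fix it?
Bug: An inner join excludes parents with zero children

Fix: Use LEFT JOIN so parents without children still appear (COUNT(c.id) gives 0)

Corrected query:
SELECT p.name, COUNT(c.id) FROM departments p LEFT JOIN staff c ON c.dept_id = p.id GROUP BY p.name

Result:
name        | COUNT(c.id)
------------+------------
Engineering | 1          
Finance     | 2          
Legal       | 1          
Marketing   | 0          
Sales       | 2          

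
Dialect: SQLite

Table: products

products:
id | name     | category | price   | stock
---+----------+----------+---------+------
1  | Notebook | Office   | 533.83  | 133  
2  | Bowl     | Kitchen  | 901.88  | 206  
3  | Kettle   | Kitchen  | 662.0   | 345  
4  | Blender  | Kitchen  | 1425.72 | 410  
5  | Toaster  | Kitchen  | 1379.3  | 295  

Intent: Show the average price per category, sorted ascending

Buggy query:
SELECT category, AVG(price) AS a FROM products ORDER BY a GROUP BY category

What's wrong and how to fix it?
Bug: GROUP BY must precede ORDER BY

Fix: Move ORDER BY to the end, after GROUP BY

Corrected query:
SELECT category, AVG(price) AS a FROM products GROUP BY category ORDER BY a

Result:
category | a       
---------+---------
Office   | 533.83  
Kitchen  | 1092.225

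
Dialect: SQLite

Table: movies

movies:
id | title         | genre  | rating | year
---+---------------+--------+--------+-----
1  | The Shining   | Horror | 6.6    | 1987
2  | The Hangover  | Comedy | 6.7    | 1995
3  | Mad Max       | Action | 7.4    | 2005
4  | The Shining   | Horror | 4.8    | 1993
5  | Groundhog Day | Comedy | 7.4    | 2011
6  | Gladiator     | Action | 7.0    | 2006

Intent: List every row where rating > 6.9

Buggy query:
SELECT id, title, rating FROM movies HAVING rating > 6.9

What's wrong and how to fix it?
Bug: This is a non-aggregate query (no GROUP BY, no aggregates), so in SQLite the HAVING clause is invalid here; a row-level condition belongs in WHERE

Fix: Replace HAVING with WHERE since the condition applies to individual rows

Corrected query:
SELECT id, title, rating FROM movies WHERE rating > 6.9

Result:
id | title         | rating
---+---------------+-------
3  | Mad Max       | 7.4   
5  | Groundhog Day | 7.4   
6  | Gladiator     | 7     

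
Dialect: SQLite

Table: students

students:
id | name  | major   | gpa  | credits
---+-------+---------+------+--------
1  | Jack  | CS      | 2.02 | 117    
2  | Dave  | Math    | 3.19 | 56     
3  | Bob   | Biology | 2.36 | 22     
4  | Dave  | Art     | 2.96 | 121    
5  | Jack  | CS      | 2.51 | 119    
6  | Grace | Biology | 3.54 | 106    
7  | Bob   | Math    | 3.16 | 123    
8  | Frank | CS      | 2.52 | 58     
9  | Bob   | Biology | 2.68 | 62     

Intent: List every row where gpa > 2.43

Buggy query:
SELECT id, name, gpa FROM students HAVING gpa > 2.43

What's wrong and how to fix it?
Bug: HAVING filters the output of aggregation, but this query has no GROUP BY and no aggregate functions, so SQLite rejects it (HAVING clause on a non-aggregate query); the condition here is per row

Fix: Replace HAVING with WHERE since the condition applies to individual rows

Corrected query:
SELECT id, name, gpa FROM students WHERE gpa > 2.43

Result:
id | name  | gpa 
---+-------+-----
2  | Dave  | 3.19
4  | Dave  | 2.96
5  | Jack  | 2.51
6  | Grace | 3.54
7  | Bob   | 3.16
8  | Frank | 2.52
9  | Bob   | 2.68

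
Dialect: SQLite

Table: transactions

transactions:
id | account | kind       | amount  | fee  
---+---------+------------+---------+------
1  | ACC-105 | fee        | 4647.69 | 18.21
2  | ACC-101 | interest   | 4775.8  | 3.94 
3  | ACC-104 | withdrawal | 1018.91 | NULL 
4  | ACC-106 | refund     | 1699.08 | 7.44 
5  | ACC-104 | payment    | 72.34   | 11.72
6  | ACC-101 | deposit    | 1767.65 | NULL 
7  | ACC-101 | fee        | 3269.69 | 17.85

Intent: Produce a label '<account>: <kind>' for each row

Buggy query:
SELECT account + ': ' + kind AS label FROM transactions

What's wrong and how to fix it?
Bug: SQLite uses || for string concatenation; + coerces text to numbers (yielding 0)

Fix: Replace + with || to concatenate text

Corrected query:
SELECT account || ': ' || kind AS label FROM transactions

Result:
label              
-------------------
ACC-105: fee       
ACC-101: interest  
ACC-104: withdrawal
ACC-106: refund    
ACC-104: payment   
ACC-101: deposit   
ACC-101: fee       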